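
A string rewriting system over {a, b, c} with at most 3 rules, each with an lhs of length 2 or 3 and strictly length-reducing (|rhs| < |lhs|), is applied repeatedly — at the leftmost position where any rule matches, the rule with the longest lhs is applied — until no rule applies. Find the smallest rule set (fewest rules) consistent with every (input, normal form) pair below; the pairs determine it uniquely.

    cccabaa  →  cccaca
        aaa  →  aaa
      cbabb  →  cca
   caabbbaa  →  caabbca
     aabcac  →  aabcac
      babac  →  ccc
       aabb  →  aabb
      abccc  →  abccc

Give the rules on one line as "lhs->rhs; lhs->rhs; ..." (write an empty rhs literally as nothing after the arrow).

  | cccabaa => cccaca
  | aaa
  | cbabb => ccbb => cca
  | caabbbaa => caabbca

ba->c; cbb->ca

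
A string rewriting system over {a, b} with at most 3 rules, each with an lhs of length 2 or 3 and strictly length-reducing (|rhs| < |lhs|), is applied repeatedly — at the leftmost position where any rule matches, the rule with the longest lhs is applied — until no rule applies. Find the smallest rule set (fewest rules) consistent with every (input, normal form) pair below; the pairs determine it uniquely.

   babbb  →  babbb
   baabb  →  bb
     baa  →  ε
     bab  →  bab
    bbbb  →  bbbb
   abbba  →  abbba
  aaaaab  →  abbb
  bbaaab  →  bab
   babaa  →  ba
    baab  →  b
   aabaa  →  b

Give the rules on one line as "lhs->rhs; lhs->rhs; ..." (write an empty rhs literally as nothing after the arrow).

aab->bb; baa->

  | babbb
  | baabb => bb
  | baa => ε
  | bab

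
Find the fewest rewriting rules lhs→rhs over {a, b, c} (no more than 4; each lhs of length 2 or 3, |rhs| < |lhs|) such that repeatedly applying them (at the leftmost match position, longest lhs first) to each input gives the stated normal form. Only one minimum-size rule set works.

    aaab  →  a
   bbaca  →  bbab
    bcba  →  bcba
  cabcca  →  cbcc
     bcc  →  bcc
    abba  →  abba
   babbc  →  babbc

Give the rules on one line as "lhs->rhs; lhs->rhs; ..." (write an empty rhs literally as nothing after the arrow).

  | aaab => a
  | bbaca => bbab
  | bcba
  | cabcca => cbcca => cbcc

aab->; aca->ab; ca->c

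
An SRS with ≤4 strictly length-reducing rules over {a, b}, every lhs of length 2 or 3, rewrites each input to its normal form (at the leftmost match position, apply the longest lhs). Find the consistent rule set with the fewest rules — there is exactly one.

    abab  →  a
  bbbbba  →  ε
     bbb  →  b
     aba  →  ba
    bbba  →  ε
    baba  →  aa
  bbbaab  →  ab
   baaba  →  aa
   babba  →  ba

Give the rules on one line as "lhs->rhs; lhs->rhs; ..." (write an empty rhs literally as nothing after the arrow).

aba->ba; bab->a; bb->b; bba->

  | abab => bab => a
  | bbbbba => bbbba => bbba => bba => ε
  | bbb => bb => b
  | aba => ba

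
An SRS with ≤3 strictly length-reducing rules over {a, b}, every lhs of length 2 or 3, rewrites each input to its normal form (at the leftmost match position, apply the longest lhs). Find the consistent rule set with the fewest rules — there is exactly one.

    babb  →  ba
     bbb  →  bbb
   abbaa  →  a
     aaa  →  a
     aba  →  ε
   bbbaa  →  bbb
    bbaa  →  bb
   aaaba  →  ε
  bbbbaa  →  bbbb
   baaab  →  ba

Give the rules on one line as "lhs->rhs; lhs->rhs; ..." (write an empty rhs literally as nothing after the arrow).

aa->; ab->a

  | babb => bab => ba
  | bbb
  | abbaa => abaa => aaa => a
  | aaa => a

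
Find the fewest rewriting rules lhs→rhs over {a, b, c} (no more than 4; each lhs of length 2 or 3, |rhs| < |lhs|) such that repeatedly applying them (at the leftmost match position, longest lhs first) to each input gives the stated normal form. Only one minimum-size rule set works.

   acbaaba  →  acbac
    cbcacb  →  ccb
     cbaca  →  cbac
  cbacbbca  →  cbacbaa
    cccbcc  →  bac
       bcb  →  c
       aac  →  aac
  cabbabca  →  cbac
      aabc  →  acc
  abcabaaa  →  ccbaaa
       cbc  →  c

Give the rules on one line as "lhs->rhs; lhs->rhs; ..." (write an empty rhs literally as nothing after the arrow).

ab->c; bc->a; ca->c; ccc->b

  | acbaaba => acbaca => acbac
  | cbcacb => caacb => cacb => ccb
  | cbaca => cbac
  | cbacbbca => cbacbaa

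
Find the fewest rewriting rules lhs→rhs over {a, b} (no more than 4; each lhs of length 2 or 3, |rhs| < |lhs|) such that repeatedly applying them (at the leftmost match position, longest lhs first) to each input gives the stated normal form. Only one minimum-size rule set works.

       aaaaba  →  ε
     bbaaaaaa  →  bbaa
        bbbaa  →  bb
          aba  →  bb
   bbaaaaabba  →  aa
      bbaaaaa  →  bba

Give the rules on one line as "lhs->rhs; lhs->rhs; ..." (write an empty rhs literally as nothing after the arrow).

aaa->bb; ab->; aba->bb; bbb->a

  | aaaaba => bbaba => bbbb => ab => ε
  | bbaaaaaa => bbbbaaa => abaaa => bbaa
  | bbbaa => aaa => bb
  | aba => bb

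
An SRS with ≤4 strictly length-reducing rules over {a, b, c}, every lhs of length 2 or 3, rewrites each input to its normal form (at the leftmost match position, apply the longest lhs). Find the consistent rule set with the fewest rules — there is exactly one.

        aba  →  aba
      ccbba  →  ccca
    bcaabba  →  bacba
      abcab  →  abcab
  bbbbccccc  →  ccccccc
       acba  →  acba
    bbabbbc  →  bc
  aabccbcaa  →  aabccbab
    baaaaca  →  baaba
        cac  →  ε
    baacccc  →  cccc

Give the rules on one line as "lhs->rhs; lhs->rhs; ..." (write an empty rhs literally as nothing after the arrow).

  | aba
  | ccbba => ccca
  | bcaabba => babbba => bacba
  | abcab

aac->b; bb->c; caa->ab; cac->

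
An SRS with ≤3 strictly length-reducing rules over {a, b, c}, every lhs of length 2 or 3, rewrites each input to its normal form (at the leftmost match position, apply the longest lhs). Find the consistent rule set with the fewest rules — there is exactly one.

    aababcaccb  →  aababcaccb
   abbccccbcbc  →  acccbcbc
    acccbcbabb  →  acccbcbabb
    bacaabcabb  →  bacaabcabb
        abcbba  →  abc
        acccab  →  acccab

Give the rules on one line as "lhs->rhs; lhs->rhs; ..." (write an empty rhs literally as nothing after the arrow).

  | aababcaccb
  | abbccccbcbc => acccbcbc
  | acccbcbabb
  | bacaabcabb

bba->; bbc->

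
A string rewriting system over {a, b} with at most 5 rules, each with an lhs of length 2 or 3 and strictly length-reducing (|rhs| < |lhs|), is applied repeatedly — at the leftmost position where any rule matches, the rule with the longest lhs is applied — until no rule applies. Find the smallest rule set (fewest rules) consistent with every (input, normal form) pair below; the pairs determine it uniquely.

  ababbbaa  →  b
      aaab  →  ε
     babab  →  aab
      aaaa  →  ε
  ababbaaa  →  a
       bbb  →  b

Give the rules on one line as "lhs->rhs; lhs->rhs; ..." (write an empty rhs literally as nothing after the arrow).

aaa->b; ba->; bab->ab; bb->

  | ababbbaa => aabbbaa => aabaa => aaa => b
  | aaab => bb => ε
  | babab => abab => aab
  | aaaa => ba => ε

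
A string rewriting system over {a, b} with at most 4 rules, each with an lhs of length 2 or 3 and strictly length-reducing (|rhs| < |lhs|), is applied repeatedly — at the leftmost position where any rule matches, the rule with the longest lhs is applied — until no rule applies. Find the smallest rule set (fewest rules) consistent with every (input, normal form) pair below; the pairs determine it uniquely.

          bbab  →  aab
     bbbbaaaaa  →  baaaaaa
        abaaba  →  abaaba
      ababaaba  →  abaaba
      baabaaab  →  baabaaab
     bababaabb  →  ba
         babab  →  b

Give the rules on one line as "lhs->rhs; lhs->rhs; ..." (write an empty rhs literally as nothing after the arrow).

  | bbab => aab
  | bbbbaaaaa => abbaaaaa => baaaaaa
  | abaaba
  | ababaaba => abaaba

abb->ba; bab->b; bb->a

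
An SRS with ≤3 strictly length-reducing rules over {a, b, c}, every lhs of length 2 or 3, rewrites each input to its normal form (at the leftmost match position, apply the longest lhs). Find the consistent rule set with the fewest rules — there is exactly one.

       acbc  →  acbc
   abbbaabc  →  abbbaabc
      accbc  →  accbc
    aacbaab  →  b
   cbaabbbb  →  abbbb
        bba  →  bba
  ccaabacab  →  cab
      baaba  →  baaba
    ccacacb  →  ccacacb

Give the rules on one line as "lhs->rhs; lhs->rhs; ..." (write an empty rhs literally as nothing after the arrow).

  | acbc
  | abbbaabc
  | accbc
  | aacbaab => aaab => b

aaa->; caa->; cba->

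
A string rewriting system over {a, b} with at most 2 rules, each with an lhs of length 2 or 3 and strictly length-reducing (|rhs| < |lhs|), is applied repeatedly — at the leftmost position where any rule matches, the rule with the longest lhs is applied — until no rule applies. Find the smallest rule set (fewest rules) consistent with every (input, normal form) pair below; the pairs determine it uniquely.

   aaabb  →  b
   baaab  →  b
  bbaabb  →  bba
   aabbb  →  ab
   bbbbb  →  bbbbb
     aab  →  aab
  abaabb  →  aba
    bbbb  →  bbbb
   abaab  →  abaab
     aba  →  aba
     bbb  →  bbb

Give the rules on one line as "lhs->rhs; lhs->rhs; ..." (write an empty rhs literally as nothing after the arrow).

  | aaabb => abbb => b
  | baaab => babb => b
  | bbaabb => bba
  | aabbb => ab

aaa->ab; abb->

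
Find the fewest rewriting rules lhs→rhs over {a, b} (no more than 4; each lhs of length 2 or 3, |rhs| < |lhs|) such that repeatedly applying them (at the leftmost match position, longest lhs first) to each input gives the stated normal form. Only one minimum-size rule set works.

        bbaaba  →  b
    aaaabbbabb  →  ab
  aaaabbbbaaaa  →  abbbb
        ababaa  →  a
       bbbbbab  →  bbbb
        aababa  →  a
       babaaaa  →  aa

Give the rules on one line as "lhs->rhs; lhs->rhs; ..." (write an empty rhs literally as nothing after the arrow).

  | bbaaba => bbaba => baa => ba => b
  | aaaabbbabb => abbbabb => abbab => aba => ab
  | aaaabbbbaaaa => abbbbaaaa => abbbbaaa => abbbbaa => abbbba => abbbb
  | ababaa => aaaa => a

aaa->; ba->b; bab->a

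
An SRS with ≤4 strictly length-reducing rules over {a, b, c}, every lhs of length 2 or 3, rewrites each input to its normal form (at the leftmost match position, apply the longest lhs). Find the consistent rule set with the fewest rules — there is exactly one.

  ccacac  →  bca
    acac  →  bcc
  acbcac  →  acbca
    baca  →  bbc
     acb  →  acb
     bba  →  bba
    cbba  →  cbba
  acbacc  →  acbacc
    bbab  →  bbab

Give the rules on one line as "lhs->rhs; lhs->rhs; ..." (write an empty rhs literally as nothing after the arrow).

  | ccacac => bcac => bca
  | acac => bcc
  | acbcac => acbca
  | baca => bbc

aca->bc; cac->ca; cca->b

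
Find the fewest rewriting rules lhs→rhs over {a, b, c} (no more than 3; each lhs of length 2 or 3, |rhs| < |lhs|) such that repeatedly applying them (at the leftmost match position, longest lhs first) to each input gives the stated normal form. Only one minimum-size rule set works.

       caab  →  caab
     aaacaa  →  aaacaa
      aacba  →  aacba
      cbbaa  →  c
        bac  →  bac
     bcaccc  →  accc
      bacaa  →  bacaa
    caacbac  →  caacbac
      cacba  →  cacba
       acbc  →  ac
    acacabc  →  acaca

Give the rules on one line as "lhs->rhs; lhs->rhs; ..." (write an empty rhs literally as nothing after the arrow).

baa->c; bc->

  | caab
  | aaacaa
  | aacba
  | cbbaa => cbc => c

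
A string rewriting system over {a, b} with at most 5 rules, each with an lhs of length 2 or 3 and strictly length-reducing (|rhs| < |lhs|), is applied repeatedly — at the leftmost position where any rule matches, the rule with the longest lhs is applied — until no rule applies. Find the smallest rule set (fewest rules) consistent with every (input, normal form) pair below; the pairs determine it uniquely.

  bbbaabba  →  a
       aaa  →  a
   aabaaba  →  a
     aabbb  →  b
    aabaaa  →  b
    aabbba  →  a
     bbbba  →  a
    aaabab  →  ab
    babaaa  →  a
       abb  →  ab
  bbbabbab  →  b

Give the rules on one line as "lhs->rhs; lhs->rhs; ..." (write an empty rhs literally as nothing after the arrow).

  | bbbaabba => bbaabba => aabba => bba => a
  | aaa => a
  | aabaaba => baaba => baba => bba => a
  | aabbb => bbb => bb => b

aa->; ba->b; bb->b; bba->a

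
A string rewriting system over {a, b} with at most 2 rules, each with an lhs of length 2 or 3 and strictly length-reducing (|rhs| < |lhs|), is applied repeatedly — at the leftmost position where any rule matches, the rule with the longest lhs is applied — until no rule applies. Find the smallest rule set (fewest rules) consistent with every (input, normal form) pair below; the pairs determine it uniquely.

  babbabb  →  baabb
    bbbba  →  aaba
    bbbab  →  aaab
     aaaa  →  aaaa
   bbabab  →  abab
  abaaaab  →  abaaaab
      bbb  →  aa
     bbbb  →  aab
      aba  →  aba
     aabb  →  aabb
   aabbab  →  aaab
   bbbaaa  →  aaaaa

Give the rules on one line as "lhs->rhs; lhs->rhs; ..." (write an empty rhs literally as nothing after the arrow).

  | babbabb => baabb
  | bbbba => aaba
  | bbbab => aaab
  | aaaa

bba->a; bbb->aa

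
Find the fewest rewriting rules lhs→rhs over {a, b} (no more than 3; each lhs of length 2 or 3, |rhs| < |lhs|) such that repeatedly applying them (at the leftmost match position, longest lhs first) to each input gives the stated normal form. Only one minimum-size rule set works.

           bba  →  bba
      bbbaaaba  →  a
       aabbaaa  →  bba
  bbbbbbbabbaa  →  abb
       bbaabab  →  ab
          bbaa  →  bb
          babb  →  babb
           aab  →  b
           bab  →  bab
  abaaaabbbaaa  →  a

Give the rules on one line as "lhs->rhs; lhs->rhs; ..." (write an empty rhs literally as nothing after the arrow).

aa->; aba->a; bbb->ab

  | bba
  | bbbaaaba => abaaaba => aaaba => aba => a
  | aabbaaa => bbaaa => bba
  | bbbbbbbabbaa => abbbbbabbaa => aabbbabbaa => bbbabbaa => ababbaa => abbaa => abb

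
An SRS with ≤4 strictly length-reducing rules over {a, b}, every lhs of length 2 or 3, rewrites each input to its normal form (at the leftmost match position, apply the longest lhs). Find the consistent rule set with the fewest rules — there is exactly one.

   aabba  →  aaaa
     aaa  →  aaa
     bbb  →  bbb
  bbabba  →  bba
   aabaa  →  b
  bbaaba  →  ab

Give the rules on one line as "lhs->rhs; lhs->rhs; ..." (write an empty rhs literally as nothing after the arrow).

  | aabba => aaaa
  | aaa
  | bbb
  | bbabba => bba

aba->b; abb->aa; baa->aa; bab->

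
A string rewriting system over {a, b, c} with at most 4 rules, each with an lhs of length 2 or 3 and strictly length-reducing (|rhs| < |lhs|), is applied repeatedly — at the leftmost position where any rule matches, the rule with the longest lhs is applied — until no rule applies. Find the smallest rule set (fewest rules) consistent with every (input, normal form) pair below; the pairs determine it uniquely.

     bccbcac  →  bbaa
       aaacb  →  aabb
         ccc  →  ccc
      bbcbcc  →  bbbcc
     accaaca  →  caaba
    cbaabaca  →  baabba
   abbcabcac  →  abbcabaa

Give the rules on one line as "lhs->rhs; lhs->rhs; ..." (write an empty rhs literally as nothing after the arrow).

  | bccbcac => bcbcac => bbcac => bbaa
  | aaacb => aabb
  | ccc
  | bbcbcc => bbbcc

ac->b; acc->ca; cac->aa; cb->b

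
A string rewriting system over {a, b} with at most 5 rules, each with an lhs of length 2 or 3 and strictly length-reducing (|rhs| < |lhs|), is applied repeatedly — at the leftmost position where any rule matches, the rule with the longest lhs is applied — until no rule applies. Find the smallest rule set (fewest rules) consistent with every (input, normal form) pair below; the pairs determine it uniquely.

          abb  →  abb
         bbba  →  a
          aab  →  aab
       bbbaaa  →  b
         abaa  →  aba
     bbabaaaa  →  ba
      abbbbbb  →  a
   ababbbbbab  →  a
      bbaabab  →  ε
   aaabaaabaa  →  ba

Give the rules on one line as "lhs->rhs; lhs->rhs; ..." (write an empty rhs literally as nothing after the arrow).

aaa->b; baa->ba; bab->; bbb->

  | abb
  | bbba => a
  | aab
  | bbbaaa => aaa => b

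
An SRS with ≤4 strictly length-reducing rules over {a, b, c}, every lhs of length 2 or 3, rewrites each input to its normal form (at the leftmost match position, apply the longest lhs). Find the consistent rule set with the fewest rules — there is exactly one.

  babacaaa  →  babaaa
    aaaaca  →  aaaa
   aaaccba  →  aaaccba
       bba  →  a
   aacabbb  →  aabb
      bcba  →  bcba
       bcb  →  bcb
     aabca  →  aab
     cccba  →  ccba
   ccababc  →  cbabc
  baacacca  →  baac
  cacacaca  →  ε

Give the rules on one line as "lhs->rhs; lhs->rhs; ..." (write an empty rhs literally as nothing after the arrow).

  | babacaaa => babaaa
  | aaaaca => aaaa
  | aaaccba
  | bba => a

bba->a; bbb->bb; ca->; ccc->cc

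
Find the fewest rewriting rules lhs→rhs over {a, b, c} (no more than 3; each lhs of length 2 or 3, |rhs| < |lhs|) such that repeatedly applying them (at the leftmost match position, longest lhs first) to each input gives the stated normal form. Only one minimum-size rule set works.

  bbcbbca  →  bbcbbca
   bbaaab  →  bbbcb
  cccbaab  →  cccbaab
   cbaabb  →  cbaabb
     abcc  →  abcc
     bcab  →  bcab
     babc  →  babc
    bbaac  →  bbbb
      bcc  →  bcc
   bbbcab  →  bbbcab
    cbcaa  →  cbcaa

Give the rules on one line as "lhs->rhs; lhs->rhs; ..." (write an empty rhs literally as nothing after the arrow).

  | bbcbbca
  | bbaaab => bbbcb
  | cccbaab
  | cbaabb

aaa->bc; aac->bb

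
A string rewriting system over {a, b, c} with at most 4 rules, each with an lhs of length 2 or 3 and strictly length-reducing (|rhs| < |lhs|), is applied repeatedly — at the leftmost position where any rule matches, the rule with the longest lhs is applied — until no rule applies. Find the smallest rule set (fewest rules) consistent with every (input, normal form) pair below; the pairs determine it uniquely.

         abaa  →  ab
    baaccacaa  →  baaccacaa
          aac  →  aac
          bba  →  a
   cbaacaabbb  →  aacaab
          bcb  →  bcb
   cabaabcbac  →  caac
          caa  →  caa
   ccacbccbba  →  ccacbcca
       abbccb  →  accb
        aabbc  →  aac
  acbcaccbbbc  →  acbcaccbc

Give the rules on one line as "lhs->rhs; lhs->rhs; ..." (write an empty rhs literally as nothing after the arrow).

aba->ab; bb->; cba->a

  | abaa => aba => ab
  | baaccacaa
  | aac
  | bba => a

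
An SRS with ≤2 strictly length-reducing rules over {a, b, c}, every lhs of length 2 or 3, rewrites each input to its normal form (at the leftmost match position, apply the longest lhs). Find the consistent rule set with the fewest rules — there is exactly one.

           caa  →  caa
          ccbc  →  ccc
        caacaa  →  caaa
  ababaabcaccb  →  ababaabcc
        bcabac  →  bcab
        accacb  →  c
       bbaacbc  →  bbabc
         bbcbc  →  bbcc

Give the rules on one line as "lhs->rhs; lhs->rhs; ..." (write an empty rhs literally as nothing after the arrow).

  | caa
  | ccbc => ccc
  | caacaa => caaa
  | ababaabcaccb => ababaabccb => ababaabcc

ac->; cb->c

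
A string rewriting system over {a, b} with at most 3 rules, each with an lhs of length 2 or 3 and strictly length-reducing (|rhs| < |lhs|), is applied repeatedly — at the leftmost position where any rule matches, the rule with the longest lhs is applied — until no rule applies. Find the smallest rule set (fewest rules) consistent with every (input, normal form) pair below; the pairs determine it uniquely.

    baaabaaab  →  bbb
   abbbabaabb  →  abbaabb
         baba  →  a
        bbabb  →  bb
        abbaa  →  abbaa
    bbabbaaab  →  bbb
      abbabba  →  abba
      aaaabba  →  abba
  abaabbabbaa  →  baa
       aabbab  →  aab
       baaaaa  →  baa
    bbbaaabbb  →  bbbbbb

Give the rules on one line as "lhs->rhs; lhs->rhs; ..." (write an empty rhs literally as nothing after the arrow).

aaa->; aba->b; bab->

  | baaabaaab => bbaaab => bbb
  | abbbabaabb => abbaabb
  | baba => a
  | bbabb => bb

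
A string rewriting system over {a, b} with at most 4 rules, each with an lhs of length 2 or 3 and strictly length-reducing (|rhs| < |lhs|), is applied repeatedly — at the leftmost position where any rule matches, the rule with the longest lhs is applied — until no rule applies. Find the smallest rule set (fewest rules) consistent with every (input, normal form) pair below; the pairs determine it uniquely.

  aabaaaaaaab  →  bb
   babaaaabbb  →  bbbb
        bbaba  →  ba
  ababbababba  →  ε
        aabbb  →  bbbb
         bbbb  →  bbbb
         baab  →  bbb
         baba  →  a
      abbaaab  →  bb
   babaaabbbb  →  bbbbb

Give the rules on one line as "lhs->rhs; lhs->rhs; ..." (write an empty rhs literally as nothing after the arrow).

aa->a; aab->bb; bab->aa; bba->

  | aabaaaaaaab => bbaaaaaaab => aaaaaab => aaaaab => aaaab => aaab => aab => bb
  | babaaaabbb => aaaaaabbb => aaaaabbb => aaaabbb => aaabbb => aabbb => bbbb
  | bbaba => ba
  | ababbababba => aaabababba => aabababba => bbababba => babba => aaba => bba => ε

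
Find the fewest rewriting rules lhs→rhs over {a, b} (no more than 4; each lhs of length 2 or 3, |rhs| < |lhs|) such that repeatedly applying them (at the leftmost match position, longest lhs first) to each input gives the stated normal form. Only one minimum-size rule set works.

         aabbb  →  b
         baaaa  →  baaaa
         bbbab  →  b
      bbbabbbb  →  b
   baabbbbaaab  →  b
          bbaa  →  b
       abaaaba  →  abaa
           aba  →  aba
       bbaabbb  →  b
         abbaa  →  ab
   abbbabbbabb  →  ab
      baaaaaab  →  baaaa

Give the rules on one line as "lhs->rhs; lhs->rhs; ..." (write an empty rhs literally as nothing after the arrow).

  | aabbb => bb => b
  | baaaa
  | bbbab => bbab => bbb => bb => b
  | bbbabbbb => bbabbbb => bbbbbb => bbbbb => bbbb => bbb => bb => b

aab->; bb->b; bba->bb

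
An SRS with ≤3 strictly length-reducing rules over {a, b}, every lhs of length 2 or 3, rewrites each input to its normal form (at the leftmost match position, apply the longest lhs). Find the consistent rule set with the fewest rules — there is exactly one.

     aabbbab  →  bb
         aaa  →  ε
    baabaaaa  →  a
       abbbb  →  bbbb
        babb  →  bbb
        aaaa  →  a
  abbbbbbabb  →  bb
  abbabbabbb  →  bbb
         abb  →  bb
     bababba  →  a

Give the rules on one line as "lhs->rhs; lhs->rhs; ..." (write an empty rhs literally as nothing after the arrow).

  | aabbbab => abbbab => bbbab => bab => bb
  | aaa => ε
  | baabaaaa => babaaaa => bbaaaa => aaaa => a
  | abbbb => bbbb

aaa->; ab->b; bba->a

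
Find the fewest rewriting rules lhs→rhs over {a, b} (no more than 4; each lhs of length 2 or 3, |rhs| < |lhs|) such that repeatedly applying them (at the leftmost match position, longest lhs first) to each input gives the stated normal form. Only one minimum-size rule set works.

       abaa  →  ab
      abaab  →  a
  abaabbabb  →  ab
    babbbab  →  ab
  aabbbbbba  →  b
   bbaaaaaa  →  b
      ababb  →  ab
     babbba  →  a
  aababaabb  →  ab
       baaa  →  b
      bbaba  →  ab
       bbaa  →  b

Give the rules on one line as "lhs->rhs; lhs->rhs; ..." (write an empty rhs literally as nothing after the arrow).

  | abaa => aba => ab
  | abaab => abab => abb => a
  | abaabbabb => ababbabb => abbbabb => ababb => abbb => ab
  | babbbab => bbbbab => bbab => ab

aa->b; ba->b; bb->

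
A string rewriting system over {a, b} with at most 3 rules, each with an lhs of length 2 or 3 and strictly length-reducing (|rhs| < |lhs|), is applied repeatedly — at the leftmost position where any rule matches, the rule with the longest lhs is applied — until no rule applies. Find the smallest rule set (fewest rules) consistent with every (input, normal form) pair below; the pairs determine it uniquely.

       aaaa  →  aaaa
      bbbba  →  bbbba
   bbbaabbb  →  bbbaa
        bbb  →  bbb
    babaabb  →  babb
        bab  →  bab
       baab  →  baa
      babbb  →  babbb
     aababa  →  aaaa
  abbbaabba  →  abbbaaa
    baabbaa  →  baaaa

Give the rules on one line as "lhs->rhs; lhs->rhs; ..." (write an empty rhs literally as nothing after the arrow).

  | aaaa
  | bbbba
  | bbbaabbb => bbbaabb => bbbaab => bbbaa
  | bbb

aab->aa; aba->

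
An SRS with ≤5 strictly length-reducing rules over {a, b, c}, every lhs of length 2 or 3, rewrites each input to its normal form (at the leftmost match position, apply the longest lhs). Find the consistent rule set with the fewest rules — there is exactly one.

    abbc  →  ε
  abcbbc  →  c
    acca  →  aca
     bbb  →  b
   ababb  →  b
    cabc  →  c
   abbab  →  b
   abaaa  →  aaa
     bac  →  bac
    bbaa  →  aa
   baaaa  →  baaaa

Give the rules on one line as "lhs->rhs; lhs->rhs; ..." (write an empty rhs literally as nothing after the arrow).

ab->; bb->; bc->; cc->c

  | abbc => bc => ε
  | abcbbc => cbbc => cc => c
  | acca => aca
  | bbb => b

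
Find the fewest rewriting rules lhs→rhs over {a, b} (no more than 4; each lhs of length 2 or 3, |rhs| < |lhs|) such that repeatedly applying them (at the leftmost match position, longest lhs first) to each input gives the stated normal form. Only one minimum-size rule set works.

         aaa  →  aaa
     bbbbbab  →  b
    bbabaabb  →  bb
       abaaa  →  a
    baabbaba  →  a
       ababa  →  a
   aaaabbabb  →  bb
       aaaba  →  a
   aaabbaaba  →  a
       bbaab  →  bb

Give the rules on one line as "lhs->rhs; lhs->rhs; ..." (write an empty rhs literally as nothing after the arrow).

ab->b; ba->a; baa->

  | aaa
  | bbbbbab => bbbbab => bbbab => bbab => bab => ab => b
  | bbabaabb => babaabb => abaabb => baabb => bb
  | abaaa => baaa => a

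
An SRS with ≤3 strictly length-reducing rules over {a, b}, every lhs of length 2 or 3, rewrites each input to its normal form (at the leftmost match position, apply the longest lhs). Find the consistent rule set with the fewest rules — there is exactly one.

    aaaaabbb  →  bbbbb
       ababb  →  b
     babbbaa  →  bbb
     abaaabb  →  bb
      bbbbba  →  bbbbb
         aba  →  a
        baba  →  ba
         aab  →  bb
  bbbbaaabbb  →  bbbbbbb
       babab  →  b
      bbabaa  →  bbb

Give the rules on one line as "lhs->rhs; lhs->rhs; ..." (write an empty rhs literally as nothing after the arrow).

  | aaaaabbb => baaabbb => bbabbb => bbbbb
  | ababb => abb => b
  | babbbaa => bbbaa => bbba => bbb
  | abaaabb => aaabb => babb => bb

aa->b; ab->; bba->bb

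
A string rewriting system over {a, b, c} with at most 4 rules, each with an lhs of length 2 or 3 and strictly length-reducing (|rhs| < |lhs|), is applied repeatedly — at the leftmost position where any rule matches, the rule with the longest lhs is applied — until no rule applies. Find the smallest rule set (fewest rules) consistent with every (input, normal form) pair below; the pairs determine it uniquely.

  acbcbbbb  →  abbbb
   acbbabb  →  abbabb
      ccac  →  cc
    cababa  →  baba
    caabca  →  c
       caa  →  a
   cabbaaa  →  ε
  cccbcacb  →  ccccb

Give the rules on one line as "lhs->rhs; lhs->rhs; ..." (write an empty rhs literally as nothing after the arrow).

  | acbcbbbb => abcbbbb => acbbbb => abbbb
  | acbbabb => abbabb
  | ccac => cc
  | cababa => baba

aa->c; ac->a; bc->c; ca->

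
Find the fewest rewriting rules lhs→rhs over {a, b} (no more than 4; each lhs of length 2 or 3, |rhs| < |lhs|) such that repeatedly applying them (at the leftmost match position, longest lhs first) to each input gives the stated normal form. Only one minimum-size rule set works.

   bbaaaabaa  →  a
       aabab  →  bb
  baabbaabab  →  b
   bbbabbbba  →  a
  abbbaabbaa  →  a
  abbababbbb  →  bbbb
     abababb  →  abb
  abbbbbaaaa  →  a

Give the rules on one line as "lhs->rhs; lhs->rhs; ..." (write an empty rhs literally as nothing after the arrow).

aa->b; aba->; ba->a; bba->aa

  | bbaaaabaa => aaaaabaa => baaabaa => aaabaa => babaa => abaa => a
  | aabab => bbab => aab => bb
  | baabbaabab => aabbaabab => bbbaabab => baaabab => aaabab => babab => abab => b
  | bbbabbbba => baabbbba => aabbbba => bbbbba => bbbaa => baaa => aaa => ba => a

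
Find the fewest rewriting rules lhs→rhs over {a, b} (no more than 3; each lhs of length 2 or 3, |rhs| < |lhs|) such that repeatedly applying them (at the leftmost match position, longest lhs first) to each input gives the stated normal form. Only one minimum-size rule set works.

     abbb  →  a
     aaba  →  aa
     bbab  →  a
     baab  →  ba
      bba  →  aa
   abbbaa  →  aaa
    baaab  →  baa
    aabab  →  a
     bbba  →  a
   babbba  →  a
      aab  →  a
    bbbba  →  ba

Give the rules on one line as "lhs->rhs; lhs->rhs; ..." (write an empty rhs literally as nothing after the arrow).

  | abbb => bb => a
  | aaba => aa
  | bbab => aab => a
  | baab => ba

ab->; bb->a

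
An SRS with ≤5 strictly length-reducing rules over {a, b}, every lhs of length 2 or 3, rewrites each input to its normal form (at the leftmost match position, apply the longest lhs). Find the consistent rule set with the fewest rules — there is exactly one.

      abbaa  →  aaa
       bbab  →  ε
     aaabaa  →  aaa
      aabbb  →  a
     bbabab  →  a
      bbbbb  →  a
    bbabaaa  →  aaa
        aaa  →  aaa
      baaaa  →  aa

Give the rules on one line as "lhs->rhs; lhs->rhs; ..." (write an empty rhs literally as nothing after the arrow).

aab->; ab->a; baa->; bb->a

  | abbaa => abaa => aaa
  | bbab => aab => ε
  | aaabaa => aaa
  | aabbb => bb => a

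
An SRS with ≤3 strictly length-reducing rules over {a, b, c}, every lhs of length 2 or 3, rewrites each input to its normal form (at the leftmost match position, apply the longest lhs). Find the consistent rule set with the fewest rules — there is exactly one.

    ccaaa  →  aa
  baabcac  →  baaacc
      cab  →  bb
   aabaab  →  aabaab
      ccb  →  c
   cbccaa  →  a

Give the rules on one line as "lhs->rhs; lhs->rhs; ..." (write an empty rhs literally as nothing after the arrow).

  | ccaaa => cbaa => aa
  | baabcac => baaacc
  | cab => bb
  | aabaab

bca->ac; ca->b; cb->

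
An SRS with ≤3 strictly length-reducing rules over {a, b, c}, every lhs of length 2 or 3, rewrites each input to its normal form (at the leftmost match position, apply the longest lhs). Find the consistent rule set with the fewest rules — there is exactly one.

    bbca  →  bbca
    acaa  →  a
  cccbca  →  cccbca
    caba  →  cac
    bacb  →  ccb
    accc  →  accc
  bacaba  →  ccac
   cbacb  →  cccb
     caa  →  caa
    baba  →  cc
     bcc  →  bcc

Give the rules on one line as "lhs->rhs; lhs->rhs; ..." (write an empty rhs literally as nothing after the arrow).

  | bbca
  | acaa => a
  | cccbca
  | caba => cac

aca->; ba->c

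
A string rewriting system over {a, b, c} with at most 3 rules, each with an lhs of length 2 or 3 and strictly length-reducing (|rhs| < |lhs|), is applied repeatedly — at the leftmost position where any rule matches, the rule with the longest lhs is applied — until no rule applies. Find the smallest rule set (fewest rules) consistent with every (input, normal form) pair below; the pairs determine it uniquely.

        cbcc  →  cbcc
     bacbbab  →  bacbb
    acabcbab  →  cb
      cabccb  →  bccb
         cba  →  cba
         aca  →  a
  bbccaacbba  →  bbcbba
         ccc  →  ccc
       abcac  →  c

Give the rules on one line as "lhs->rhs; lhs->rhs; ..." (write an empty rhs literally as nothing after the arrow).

ab->; ca->

  | cbcc
  | bacbbab => bacbb
  | acabcbab => abcbab => cbab => cb
  | cabccb => bccb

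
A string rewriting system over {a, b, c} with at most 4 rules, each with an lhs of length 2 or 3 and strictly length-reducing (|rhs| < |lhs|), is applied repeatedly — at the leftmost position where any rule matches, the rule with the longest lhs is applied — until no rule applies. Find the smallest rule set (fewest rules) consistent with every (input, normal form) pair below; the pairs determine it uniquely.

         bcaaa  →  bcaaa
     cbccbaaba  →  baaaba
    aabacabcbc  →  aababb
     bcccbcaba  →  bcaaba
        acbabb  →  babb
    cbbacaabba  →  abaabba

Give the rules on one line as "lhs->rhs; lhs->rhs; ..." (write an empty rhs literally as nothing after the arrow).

ac->; cb->a; cbc->b

  | bcaaa
  | cbccbaaba => bcbaaba => baaaba
  | aabacabcbc => aababcbc => aababb
  | bcccbcaba => bccbaba => bcaaba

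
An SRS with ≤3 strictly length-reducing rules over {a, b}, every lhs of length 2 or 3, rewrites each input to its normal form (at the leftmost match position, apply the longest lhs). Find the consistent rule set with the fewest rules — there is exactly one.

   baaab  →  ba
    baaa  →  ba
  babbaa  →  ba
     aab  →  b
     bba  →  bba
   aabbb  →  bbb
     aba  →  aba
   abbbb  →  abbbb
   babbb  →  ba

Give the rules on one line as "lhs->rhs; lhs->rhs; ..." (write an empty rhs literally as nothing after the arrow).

  | baaab => bab => ba
  | baaa => ba
  | babbaa => babaa => baaa => ba
  | aab => b

aa->; bab->ba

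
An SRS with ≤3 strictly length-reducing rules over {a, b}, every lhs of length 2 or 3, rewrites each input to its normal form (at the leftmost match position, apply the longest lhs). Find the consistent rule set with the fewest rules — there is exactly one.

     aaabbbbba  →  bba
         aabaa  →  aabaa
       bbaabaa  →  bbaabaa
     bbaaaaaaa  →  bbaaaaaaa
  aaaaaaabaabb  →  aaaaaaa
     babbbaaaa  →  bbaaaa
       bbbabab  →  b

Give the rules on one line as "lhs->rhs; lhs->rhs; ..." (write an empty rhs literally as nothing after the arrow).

  | aaabbbbba => aabbbba => abbba => bba
  | aabaa
  | bbaabaa
  | bbaaaaaaa

abb->b; bab->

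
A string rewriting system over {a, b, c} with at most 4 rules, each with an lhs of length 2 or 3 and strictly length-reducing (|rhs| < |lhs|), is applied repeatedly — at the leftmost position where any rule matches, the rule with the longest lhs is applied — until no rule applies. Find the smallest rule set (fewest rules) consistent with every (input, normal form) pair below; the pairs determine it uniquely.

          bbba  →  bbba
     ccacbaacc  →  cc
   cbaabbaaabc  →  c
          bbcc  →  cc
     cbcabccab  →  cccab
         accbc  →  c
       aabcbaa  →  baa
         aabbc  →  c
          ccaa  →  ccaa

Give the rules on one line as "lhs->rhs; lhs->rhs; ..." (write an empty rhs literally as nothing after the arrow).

  | bbba
  | ccacbaacc => cccbaacc => ccbaacc => cbaacc => baacc => bacc => bcc => cc
  | cbaabbaaabc => baabbaaabc => baabbaaac => baabbaac => baabbac => baabbc => baabc => baac => bac => bc => c
  | bbcc => bcc => cc

ac->c; bc->c; cb->b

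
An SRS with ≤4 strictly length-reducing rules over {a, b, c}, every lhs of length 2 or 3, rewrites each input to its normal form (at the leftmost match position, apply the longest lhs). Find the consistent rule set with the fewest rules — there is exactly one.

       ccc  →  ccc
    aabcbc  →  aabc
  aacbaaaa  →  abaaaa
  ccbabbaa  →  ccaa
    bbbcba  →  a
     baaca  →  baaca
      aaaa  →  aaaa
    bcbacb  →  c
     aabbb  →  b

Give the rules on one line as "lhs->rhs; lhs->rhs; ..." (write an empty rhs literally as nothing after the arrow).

abb->c; acb->b; bb->c; cb->

  | ccc
  | aabcbc => aabc
  | aacbaaaa => abaaaa
  | ccbabbaa => cabbaa => ccaa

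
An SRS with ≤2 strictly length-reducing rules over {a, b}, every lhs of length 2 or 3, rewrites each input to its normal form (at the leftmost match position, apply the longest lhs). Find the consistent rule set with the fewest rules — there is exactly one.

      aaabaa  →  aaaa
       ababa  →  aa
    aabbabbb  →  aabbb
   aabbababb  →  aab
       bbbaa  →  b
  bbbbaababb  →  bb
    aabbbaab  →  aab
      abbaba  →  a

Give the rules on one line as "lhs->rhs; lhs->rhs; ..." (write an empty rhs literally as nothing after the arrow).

  | aaabaa => aaaa
  | ababa => aa
  | aabbabbb => aabbb
  | aabbababb => aababb => aab

ba->; bab->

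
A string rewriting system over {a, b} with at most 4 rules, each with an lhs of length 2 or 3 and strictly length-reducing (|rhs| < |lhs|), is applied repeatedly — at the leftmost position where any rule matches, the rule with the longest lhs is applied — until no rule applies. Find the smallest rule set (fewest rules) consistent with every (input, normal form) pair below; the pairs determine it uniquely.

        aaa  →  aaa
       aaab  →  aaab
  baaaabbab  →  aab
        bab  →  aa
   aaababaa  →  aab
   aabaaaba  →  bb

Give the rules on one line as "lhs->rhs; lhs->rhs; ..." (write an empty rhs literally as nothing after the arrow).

aba->bb; ba->; bab->aa

  | aaa
  | aaab
  | baaaabbab => aaabbab => aaabaa => aabba => aab
  | bab => aa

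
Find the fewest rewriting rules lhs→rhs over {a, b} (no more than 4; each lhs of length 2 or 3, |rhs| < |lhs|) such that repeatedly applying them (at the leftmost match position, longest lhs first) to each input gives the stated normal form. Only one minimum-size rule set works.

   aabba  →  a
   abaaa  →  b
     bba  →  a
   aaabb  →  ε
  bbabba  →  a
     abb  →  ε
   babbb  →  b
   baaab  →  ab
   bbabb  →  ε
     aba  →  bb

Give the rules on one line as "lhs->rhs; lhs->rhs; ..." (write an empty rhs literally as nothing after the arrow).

aa->b; aba->bb; abb->; ba->a

  | aabba => bbba => bba => ba => a
  | abaaa => bbaa => baa => aa => b
  | bba => ba => a
  | aaabb => babb => abb => ε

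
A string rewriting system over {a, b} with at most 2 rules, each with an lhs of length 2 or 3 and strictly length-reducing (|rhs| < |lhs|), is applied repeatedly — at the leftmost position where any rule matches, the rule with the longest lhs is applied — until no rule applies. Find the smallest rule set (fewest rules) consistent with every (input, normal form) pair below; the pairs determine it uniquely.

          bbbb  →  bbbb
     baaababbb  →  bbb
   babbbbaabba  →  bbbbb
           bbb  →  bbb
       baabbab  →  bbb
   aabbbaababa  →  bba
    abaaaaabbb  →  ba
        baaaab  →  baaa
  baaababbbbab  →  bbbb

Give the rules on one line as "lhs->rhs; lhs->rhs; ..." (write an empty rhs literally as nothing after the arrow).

  | bbbb
  | baaababbb => baabbbb => babbb => bbb
  | babbbbaabba => bbbbaabba => bbbbaba => bbbbb
  | bbb

ab->; aba->b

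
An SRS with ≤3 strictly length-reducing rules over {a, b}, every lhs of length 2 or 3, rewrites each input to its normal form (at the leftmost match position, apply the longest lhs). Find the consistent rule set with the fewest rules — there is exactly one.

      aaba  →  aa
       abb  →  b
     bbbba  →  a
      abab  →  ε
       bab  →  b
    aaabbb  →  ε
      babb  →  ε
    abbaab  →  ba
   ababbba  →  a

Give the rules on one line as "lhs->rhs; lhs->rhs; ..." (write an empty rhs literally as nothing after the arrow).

ab->; bb->

  | aaba => aa
  | abb => b
  | bbbba => bba => a
  | abab => ab => ε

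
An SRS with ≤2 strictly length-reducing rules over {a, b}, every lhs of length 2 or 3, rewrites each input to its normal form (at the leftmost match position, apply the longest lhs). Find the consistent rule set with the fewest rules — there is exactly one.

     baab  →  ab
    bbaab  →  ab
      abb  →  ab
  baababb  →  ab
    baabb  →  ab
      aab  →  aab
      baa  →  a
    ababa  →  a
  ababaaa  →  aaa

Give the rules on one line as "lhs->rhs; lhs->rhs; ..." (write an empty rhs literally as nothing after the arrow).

  | baab => ab
  | bbaab => baab => ab
  | abb => ab
  | baababb => ababb => abb => ab

ba->; bb->b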